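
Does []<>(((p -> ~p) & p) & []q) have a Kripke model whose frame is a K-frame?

Satisfiable

1. []<>(((p -> ~p) & p) & []q), w0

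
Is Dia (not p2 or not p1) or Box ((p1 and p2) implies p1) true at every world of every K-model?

Tableau for the negation not (Dia (not p2 or not p1) or Box ((p1 and p2) implies p1)):
1. not (Dia (not p2 or not p1) or Box ((p1 and p2) implies p1)), w0
2. not Dia (not p2 or not p1), w0   [neg-or-rule on 1]
3. not Box ((p1 and p2) implies p1), w0   [neg-or-rule on 1]
4. not ((p1 and p2) implies p1), w1   [neg-Box-rule on 3: fresh world w1, w0Rw1]
5. p1 and p2, w1   [neg-implies-rule on 4]
6. not p1, w1   [neg-implies-rule on 4]
7. p1, w1   [and-rule on 5]
8. p2, w1   [and-rule on 5]
Accessibility: w0Rw1
Branch closes: p1 and not p1 both at w1.
All branches of the negation close; one closing branch shown above.

Valid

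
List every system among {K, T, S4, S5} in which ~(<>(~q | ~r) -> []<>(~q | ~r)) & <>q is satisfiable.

S5-tableau for the formula:
1. ~(<>(~q | ~r) -> []<>(~q | ~r)) & <>q, u
2. ~(<>(~q | ~r) -> []<>(~q | ~r)), u   [&-rule on 1]
3. <>q, u   [&-rule on 1]
4. <>(~q | ~r), u   [~->-rule on 2]
5. ~[]<>(~q | ~r), u   [~->-rule on 2]
6. q, v   [<>-rule on 3: fresh world v, uRv]
7. ~q | ~r, w   [<>-rule on 4: fresh world w, uRw]
8. ~r, w   [|-rule on 7 (branches; this branch)]
9. ~<>(~q | ~r), x   [~[]-rule on 5: fresh world x, uRx]
10. ~(~q | ~r), u   [~<>-rule on 9 via xRu]
11. q, u   [~|-rule on 10]
12. r, u   [~|-rule on 10]
13. ~(~q | ~r), v   [~<>-rule on 9 via xRv]
14. r, v   [~|-rule on 13]
15. ~(~q | ~r), w   [~<>-rule on 9 via xRw]
16. q, w   [~|-rule on 15]
17. r, w   [~|-rule on 15]
Accessibility: uRu, uRv, uRw, uRx, vRu, vRv, vRw, vRx, wRu, wRv, wRw, wRx, xRu, xRv, xRw, xRx
Branch closes: r and ~r both at w.
Every branch closes (one shown): unsatisfiable in S5.
S4-tableau for the formula:
1. ~(<>(~q | ~r) -> []<>(~q | ~r)) & <>q, u
2. ~(<>(~q | ~r) -> []<>(~q | ~r)), u   [&-rule on 1]
3. <>q, u   [&-rule on 1]
4. <>(~q | ~r), u   [~->-rule on 2]
5. ~[]<>(~q | ~r), u   [~->-rule on 2]
6. q, v   [<>-rule on 3: fresh world v, uRv]
7. ~q | ~r, w   [<>-rule on 4: fresh world w, uRw]
8. ~r, w   [|-rule on 7 (branches; this branch)]
9. ~<>(~q | ~r), x   [~[]-rule on 5: fresh world x, uRx]
10. ~(~q | ~r), x   [~<>-rule on 9 via xRx]
11. q, x   [~|-rule on 10]
12. r, x   [~|-rule on 10]
Accessibility: uRu, uRv, uRw, uRx, vRv, wRw, xRx
Complete open branch: satisfiable in S4, hence also in K, T (this S4-model is also a K-model and a T-model).

K, T, S4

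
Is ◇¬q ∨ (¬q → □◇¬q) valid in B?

Tableau for the negation ¬(◇¬q ∨ (¬q → □◇¬q)):
1. ¬(◇¬q ∨ (¬q → □◇¬q)), 0
2. ¬◇¬q, 0
3. ¬(¬q → □◇¬q), 0
4. ¬q, 0
5. ¬□◇¬q, 0
6. q, 0
Accessibility: 0R0
Branch closes: q and ¬q both at 0.
All branches of the negation close; one closing branch shown above.

Valid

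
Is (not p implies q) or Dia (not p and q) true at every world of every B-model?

Tableau for the negation not ((not p implies q) or Dia (not p and q)):
1. not ((not p implies q) or Dia (not p and q)), w0
2. not (not p implies q), w0
3. not Dia (not p and q), w0
4. not p, w0
5. not q, w0
6. not (not p and q), w0
Accessibility: w0Rw0
The negation has an open branch (countermodel exists).

No, not valid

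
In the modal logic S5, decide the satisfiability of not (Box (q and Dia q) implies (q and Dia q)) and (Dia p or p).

Unsatisfiable (every branch closes)

1. not (Box (q and Dia q) implies (q and Dia q)) and (Dia p or p), w0
2. not (Box (q and Dia q) implies (q and Dia q)), w0
3. Dia p or p, w0
4. Box (q and Dia q), w0
5. not (q and Dia q), w0
6. q and Dia q, w0
7. q, w0
8. Dia q, w0
9. p, w0
10. not Dia q, w0
11. not q, w0
Accessibility: w0Rw0
Branch closes: q and not q both at w0.
All branches of the tableau close; one closing branch shown above.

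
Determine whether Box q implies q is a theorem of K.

Tableau for the negation not (Box q implies q):
1. not (Box q implies q), 0
2. Box q, 0
3. not q, 0
The negation has an open branch (countermodel exists).

Invalid (countermodel exists)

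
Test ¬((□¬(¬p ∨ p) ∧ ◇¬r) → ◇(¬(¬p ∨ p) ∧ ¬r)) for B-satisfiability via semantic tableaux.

1. ¬((□¬(¬p ∨ p) ∧ ◇¬r) → ◇(¬(¬p ∨ p) ∧ ¬r)), u
2. □¬(¬p ∨ p) ∧ ◇¬r, u   [¬→-rule on 1]
3. ¬◇(¬(¬p ∨ p) ∧ ¬r), u   [¬→-rule on 1]
4. □¬(¬p ∨ p), u   [∧-rule on 2]
5. ◇¬r, u   [∧-rule on 2]
6. ¬(¬(¬p ∨ p) ∧ ¬r), u   [¬◇-rule on 3 via uRu]
7. ¬(¬p ∨ p), u   [□-rule on 4 via uRu]
8. p, u   [¬∨-rule on 7]
9. ¬p, u   [¬∨-rule on 7]
Accessibility: uRu
Branch closes: p and ¬p both at u.
(One branch shown.) All branches close.

Unsatisfiable (every branch closes)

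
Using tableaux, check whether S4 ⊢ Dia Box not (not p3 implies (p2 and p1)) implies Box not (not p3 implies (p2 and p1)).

Invalid (countermodel exists)

Tableau for the negation not (Dia Box not (not p3 implies (p2 and p1)) implies Box not (not p3 implies (p2 and p1))):
1. not (Dia Box not (not p3 implies (p2 and p1)) implies Box not (not p3 implies (p2 and p1))), 0
2. Dia Box not (not p3 implies (p2 and p1)), 0
3. not Box not (not p3 implies (p2 and p1)), 0
4. Box not (not p3 implies (p2 and p1)), 1
5. not (not p3 implies (p2 and p1)), 1
6. not p3, 1
7. not (p2 and p1), 1
8. not p1, 1
9. not p3 implies (p2 and p1), 2
10. p2 and p1, 2
11. p2, 2
12. p1, 2
Accessibility: 0R0, 0R1, 0R2, 1R1, 2R2
The negation has an open branch (countermodel exists).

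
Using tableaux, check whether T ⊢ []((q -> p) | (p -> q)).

Valid in T

Tableau for the negation ~[]((q -> p) | (p -> q)):
1. ~[]((q -> p) | (p -> q)), w0
2. ~((q -> p) | (p -> q)), w1
3. ~(q -> p), w1
4. ~(p -> q), w1
5. q, w1
6. ~p, w1
7. p, w1
8. ~q, w1
Accessibility: w0Rw0, w0Rw1, w1Rw1
Branch closes: p and ~p both at w1.
Every branch of the negation's tableau closes; the branch above is one of them.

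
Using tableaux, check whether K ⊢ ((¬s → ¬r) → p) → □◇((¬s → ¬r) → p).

Tableau for the negation ¬(((¬s → ¬r) → p) → □◇((¬s → ¬r) → p)):
1. ¬(((¬s → ¬r) → p) → □◇((¬s → ¬r) → p)), u
2. (¬s → ¬r) → p, u
3. ¬□◇((¬s → ¬r) → p), u
4. p, u
5. ¬◇((¬s → ¬r) → p), v
Accessibility: uRv
The negation has an open branch (countermodel exists).

Not valid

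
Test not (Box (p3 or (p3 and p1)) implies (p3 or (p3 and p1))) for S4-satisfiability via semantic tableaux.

Unsatisfiable (every branch closes)

1. not (Box (p3 or (p3 and p1)) implies (p3 or (p3 and p1))), w0
2. Box (p3 or (p3 and p1)), w0
3. not (p3 or (p3 and p1)), w0
4. not p3, w0
5. not (p3 and p1), w0
6. p3 or (p3 and p1), w0
7. not p1, w0
8. p3 and p1, w0
9. p3, w0
10. p1, w0
Accessibility: w0Rw0
Branch closes: p3 and not p3 both at w0.
All branches of the tableau close; one closing branch shown above.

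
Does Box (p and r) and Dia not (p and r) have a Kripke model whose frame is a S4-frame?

1. Box (p and r) and Dia not (p and r), w0
2. Box (p and r), w0
3. Dia not (p and r), w0
4. p and r, w0
5. p, w0
6. r, w0
7. not (p and r), w1
8. p and r, w1
9. p, w1
10. r, w1
11. not r, w1
Accessibility: w0Rw0, w0Rw1, w1Rw1
Branch closes: r and not r both at w1.
All branches of the tableau close; one closing branch shown above.

Unsatisfiable (every branch closes)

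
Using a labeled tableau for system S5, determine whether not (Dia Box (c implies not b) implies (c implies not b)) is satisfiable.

1. not (Dia Box (c implies not b) implies (c implies not b)), w0
2. Dia Box (c implies not b), w0
3. not (c implies not b), w0
4. c, w0
5. b, w0
6. Box (c implies not b), w1
7. c implies not b, w0
8. c implies not b, w1
9. not b, w0
Accessibility: w0Rw0, w0Rw1, w1Rw0, w1Rw1
Branch closes: b and not b both at w0.
All branches of the tableau close; one closing branch shown above.

Unsatisfiable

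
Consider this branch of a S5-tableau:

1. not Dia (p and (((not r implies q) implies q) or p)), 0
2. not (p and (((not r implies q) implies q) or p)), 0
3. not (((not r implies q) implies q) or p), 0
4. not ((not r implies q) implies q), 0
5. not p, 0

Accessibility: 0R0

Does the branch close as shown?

No world carries both an atom and its negation.

Open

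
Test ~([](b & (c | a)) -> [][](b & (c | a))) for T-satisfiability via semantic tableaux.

1. ~([](b & (c | a)) -> [][](b & (c | a))), w0
2. [](b & (c | a)), w0   [~->-rule on 1]
3. ~[][](b & (c | a)), w0   [~->-rule on 1]
4. b & (c | a), w0   [[]-rule on 2 via w0Rw0]
5. b, w0   [&-rule on 4]
6. c | a, w0   [&-rule on 4]
7. a, w0   [|-rule on 6 (branches; this branch)]
8. ~[](b & (c | a)), w1   [~[]-rule on 3: fresh world w1, w0Rw1]
9. b & (c | a), w1   [[]-rule on 2 via w0Rw1]
10. b, w1   [&-rule on 9]
11. c | a, w1   [&-rule on 9]
12. a, w1   [|-rule on 11 (branches; this branch)]
13. ~(b & (c | a)), w2   [~[]-rule on 8: fresh world w2, w1Rw2]
14. ~(c | a), w2   [~&-rule on 13 (branches; this branch)]
15. ~c, w2   [~|-rule on 14]
16. ~a, w2   [~|-rule on 14]
Accessibility: w0Rw0, w0Rw1, w1Rw1, w1Rw2, w2Rw2

Yes, satisfiable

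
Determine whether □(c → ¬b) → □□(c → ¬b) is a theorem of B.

Tableau for the negation ¬(□(c → ¬b) → □□(c → ¬b)):
1. ¬(□(c → ¬b) → □□(c → ¬b)), w0
2. □(c → ¬b), w0   [¬→-rule on 1]
3. ¬□□(c → ¬b), w0   [¬→-rule on 1]
4. c → ¬b, w0   [□-rule on 2 via w0Rw0]
5. ¬b, w0   [→-rule on 4 (branches; this branch)]
6. ¬□(c → ¬b), w1   [¬□-rule on 3: fresh world w1, w0Rw1]
7. c → ¬b, w1   [□-rule on 2 via w0Rw1]
8. ¬b, w1   [→-rule on 7 (branches; this branch)]
9. ¬(c → ¬b), w2   [¬□-rule on 6: fresh world w2, w1Rw2]
10. c, w2   [¬→-rule on 9]
11. b, w2   [¬→-rule on 9]
Accessibility: w0Rw0, w0Rw1, w1Rw0, w1Rw1, w1Rw2, w2Rw1, w2Rw2
The negation has an open branch (countermodel exists).

Not valid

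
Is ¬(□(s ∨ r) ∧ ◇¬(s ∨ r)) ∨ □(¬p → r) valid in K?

Tableau for the negation ¬(¬(□(s ∨ r) ∧ ◇¬(s ∨ r)) ∨ □(¬p → r)):
1. ¬(¬(□(s ∨ r) ∧ ◇¬(s ∨ r)) ∨ □(¬p → r)), 0
2. □(s ∨ r) ∧ ◇¬(s ∨ r), 0   [¬∨-rule on 1]
3. ¬□(¬p → r), 0   [¬∨-rule on 1]
4. □(s ∨ r), 0   [∧-rule on 2]
5. ◇¬(s ∨ r), 0   [∧-rule on 2]
6. ¬(¬p → r), 1   [¬□-rule on 3: fresh world 1, 0R1]
7. ¬p, 1   [¬→-rule on 6]
8. ¬r, 1   [¬→-rule on 6]
9. s ∨ r, 1   [□-rule on 4 via 0R1]
10. s, 1   [∨-rule on 9 (branches; this branch)]
11. ¬(s ∨ r), 2   [◇-rule on 5: fresh world 2, 0R2]
12. ¬s, 2   [¬∨-rule on 11]
13. ¬r, 2   [¬∨-rule on 11]
14. s ∨ r, 2   [□-rule on 4 via 0R2]
15. r, 2   [∨-rule on 14 (branches; this branch)]
Accessibility: 0R1, 0R2
Branch closes: r and ¬r both at 2.
All branches of the negation close; one closing branch shown above.

Valid in K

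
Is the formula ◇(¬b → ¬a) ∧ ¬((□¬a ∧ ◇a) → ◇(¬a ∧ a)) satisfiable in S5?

Unsatisfiable (every branch closes)

1. ◇(¬b → ¬a) ∧ ¬((□¬a ∧ ◇a) → ◇(¬a ∧ a)), 0
2. ◇(¬b → ¬a), 0   [∧-rule on 1]
3. ¬((□¬a ∧ ◇a) → ◇(¬a ∧ a)), 0   [∧-rule on 1]
4. □¬a ∧ ◇a, 0   [¬→-rule on 3]
5. ¬◇(¬a ∧ a), 0   [¬→-rule on 3]
6. □¬a, 0   [∧-rule on 4]
7. ◇a, 0   [∧-rule on 4]
8. ¬(¬a ∧ a), 0   [¬◇-rule on 5 via 0R0]
9. ¬a, 0   [□-rule on 6 via 0R0]
10. ¬b → ¬a, 1   [◇-rule on 2: fresh world 1, 0R1]
11. ¬(¬a ∧ a), 1   [¬◇-rule on 5 via 0R1]
12. ¬a, 1   [□-rule on 6 via 0R1]
13. a, 2   [◇-rule on 7: fresh world 2, 0R2]
14. ¬(¬a ∧ a), 2   [¬◇-rule on 5 via 0R2]
15. ¬a, 2   [□-rule on 6 via 0R2]
Accessibility: 0R0, 0R1, 0R2, 1R0, 1R1, 1R2, 2R0, 2R1, 2R2
Branch closes: a and ¬a both at 2.
All branches of the tableau close; one closing branch shown above.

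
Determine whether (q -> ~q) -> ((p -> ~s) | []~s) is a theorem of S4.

Tableau for the negation ~((q -> ~q) -> ((p -> ~s) | []~s)):
1. ~((q -> ~q) -> ((p -> ~s) | []~s)), w0
2. q -> ~q, w0
3. ~((p -> ~s) | []~s), w0
4. ~(p -> ~s), w0
5. ~[]~s, w0
6. p, w0
7. s, w0
8. ~q, w0
9. s, w1
Accessibility: w0Rw0, w0Rw1, w1Rw1
The negation has an open branch (countermodel exists).

Invalid (countermodel exists)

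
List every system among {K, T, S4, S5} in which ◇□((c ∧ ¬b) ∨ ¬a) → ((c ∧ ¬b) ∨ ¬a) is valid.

S4-tableau for the negation ¬(◇□((c ∧ ¬b) ∨ ¬a) → ((c ∧ ¬b) ∨ ¬a)):
1. ¬(◇□((c ∧ ¬b) ∨ ¬a) → ((c ∧ ¬b) ∨ ¬a)), w0
2. ◇□((c ∧ ¬b) ∨ ¬a), w0
3. ¬((c ∧ ¬b) ∨ ¬a), w0
4. ¬(c ∧ ¬b), w0
5. a, w0
6. b, w0
7. □((c ∧ ¬b) ∨ ¬a), w1
8. (c ∧ ¬b) ∨ ¬a, w1
9. ¬a, w1
Accessibility: w0Rw0, w0Rw1, w1Rw1
Complete open branch: countermodel on an S4-frame, so not valid in S4, nor in K, T (the same frame is also a K-frame and a T-frame).
S5-tableau for the negation ¬(◇□((c ∧ ¬b) ∨ ¬a) → ((c ∧ ¬b) ∨ ¬a)):
1. ¬(◇□((c ∧ ¬b) ∨ ¬a) → ((c ∧ ¬b) ∨ ¬a)), w0
2. ◇□((c ∧ ¬b) ∨ ¬a), w0
3. ¬((c ∧ ¬b) ∨ ¬a), w0
4. ¬(c ∧ ¬b), w0
5. a, w0
6. b, w0
7. □((c ∧ ¬b) ∨ ¬a), w1
8. (c ∧ ¬b) ∨ ¬a, w0
9. (c ∧ ¬b) ∨ ¬a, w1
10. c ∧ ¬b, w0
11. c, w0
12. ¬b, w0
Accessibility: w0Rw0, w0Rw1, w1Rw0, w1Rw1
Branch closes: b and ¬b both at w0.
Every branch closes (one shown): valid in S5.

S5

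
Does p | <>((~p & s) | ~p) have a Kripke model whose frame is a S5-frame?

1. p | <>((~p & s) | ~p), 0
2. <>((~p & s) | ~p), 0   [|-rule on 1 (branches; this branch)]
3. (~p & s) | ~p, 1   [<>-rule on 2: fresh world 1, 0R1]
4. ~p, 1   [|-rule on 3 (branches; this branch)]
Accessibility: 0R0, 0R1, 1R0, 1R1

Satisfiable (open branch found)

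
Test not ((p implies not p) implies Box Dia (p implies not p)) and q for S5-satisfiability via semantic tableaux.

1. not ((p implies not p) implies Box Dia (p implies not p)) and q, u
2. not ((p implies not p) implies Box Dia (p implies not p)), u
3. q, u
4. p implies not p, u
5. not Box Dia (p implies not p), u
6. not p, u
7. not Dia (p implies not p), v
8. not (p implies not p), u
9. p, u
Accessibility: uRu, uRv, vRu, vRv
Branch closes: p and not p both at u.
(One branch shown.) All branches close.

Unsatisfiable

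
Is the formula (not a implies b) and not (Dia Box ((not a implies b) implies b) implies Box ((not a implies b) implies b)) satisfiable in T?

1. (not a implies b) and not (Dia Box ((not a implies b) implies b) implies Box ((not a implies b) implies b)), 0
2. not a implies b, 0
3. not (Dia Box ((not a implies b) implies b) implies Box ((not a implies b) implies b)), 0
4. Dia Box ((not a implies b) implies b), 0
5. not Box ((not a implies b) implies b), 0
6. b, 0
7. Box ((not a implies b) implies b), 1
8. (not a implies b) implies b, 1
9. b, 1
10. not ((not a implies b) implies b), 2
11. not a implies b, 2
12. not b, 2
13. a, 2
Accessibility: 0R0, 0R1, 0R2, 1R1, 2R2

Satisfiable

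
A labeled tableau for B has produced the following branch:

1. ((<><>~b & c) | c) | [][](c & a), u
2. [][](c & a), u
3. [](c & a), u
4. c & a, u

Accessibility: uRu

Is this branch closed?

There is no literal clash: for every atom and world, at most one sign appears.

Open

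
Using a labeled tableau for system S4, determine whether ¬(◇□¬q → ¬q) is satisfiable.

1. ¬(◇□¬q → ¬q), u
2. ◇□¬q, u
3. q, u
4. □¬q, v
5. ¬q, v
Accessibility: uRu, uRv, vRv

Yes, satisfiable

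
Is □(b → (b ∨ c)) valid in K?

Valid

Tableau for the negation ¬□(b → (b ∨ c)):
1. ¬□(b → (b ∨ c)), w0
2. ¬(b → (b ∨ c)), w1
3. b, w1
4. ¬(b ∨ c), w1
5. ¬b, w1
6. ¬c, w1
Accessibility: w0Rw1
Branch closes: b and ¬b both at w1.
All branches of the negation close; one closing branch shown above.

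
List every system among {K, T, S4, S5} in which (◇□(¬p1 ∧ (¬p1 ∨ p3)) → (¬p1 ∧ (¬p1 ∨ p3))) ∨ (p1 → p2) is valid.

S4-tableau for the negation ¬((◇□(¬p1 ∧ (¬p1 ∨ p3)) → (¬p1 ∧ (¬p1 ∨ p3))) ∨ (p1 → p2)):
1. ¬((◇□(¬p1 ∧ (¬p1 ∨ p3)) → (¬p1 ∧ (¬p1 ∨ p3))) ∨ (p1 → p2)), 0
2. ¬(◇□(¬p1 ∧ (¬p1 ∨ p3)) → (¬p1 ∧ (¬p1 ∨ p3))), 0   [¬∨-rule on 1]
3. ¬(p1 → p2), 0   [¬∨-rule on 1]
4. ◇□(¬p1 ∧ (¬p1 ∨ p3)), 0   [¬→-rule on 2]
5. ¬(¬p1 ∧ (¬p1 ∨ p3)), 0   [¬→-rule on 2]
6. p1, 0   [¬→-rule on 3]
7. ¬p2, 0   [¬→-rule on 3]
8. ¬(¬p1 ∨ p3), 0   [¬∧-rule on 5 (branches; this branch)]
9. ¬p3, 0   [¬∨-rule on 8]
10. □(¬p1 ∧ (¬p1 ∨ p3)), 1   [◇-rule on 4: fresh world 1, 0R1]
11. ¬p1 ∧ (¬p1 ∨ p3), 1   [□-rule on 10 via 1R1]
12. ¬p1, 1   [∧-rule on 11]
13. ¬p1 ∨ p3, 1   [∧-rule on 11]
14. p3, 1   [∨-rule on 13 (branches; this branch)]
Accessibility: 0R0, 0R1, 1R1
Complete open branch: countermodel on an S4-frame, so not valid in S4, nor in K, T (the same frame is also a K-frame and a T-frame).
S5-tableau for the negation ¬((◇□(¬p1 ∧ (¬p1 ∨ p3)) → (¬p1 ∧ (¬p1 ∨ p3))) ∨ (p1 → p2)):
1. ¬((◇□(¬p1 ∧ (¬p1 ∨ p3)) → (¬p1 ∧ (¬p1 ∨ p3))) ∨ (p1 → p2)), 0
2. ¬(◇□(¬p1 ∧ (¬p1 ∨ p3)) → (¬p1 ∧ (¬p1 ∨ p3))), 0   [¬∨-rule on 1]
3. ¬(p1 → p2), 0   [¬∨-rule on 1]
4. ◇□(¬p1 ∧ (¬p1 ∨ p3)), 0   [¬→-rule on 2]
5. ¬(¬p1 ∧ (¬p1 ∨ p3)), 0   [¬→-rule on 2]
6. p1, 0   [¬→-rule on 3]
7. ¬p2, 0   [¬→-rule on 3]
8. ¬(¬p1 ∨ p3), 0   [¬∧-rule on 5 (branches; this branch)]
9. ¬p3, 0   [¬∨-rule on 8]
10. □(¬p1 ∧ (¬p1 ∨ p3)), 1   [◇-rule on 4: fresh world 1, 0R1]
11. ¬p1 ∧ (¬p1 ∨ p3), 0   [□-rule on 10 via 1R0]
12. ¬p1, 0   [∧-rule on 11]
13. ¬p1 ∨ p3, 0   [∧-rule on 11]
Accessibility: 0R0, 0R1, 1R0, 1R1
Branch closes: p1 and ¬p1 both at 0.
Every branch closes (one shown): valid in S5.

S5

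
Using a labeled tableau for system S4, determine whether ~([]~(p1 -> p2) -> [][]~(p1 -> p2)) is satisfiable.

No, unsatisfiable

1. ~([]~(p1 -> p2) -> [][]~(p1 -> p2)), 0
2. []~(p1 -> p2), 0
3. ~[][]~(p1 -> p2), 0
4. ~(p1 -> p2), 0
5. p1, 0
6. ~p2, 0
7. ~[]~(p1 -> p2), 1
8. ~(p1 -> p2), 1
9. p1, 1
10. ~p2, 1
11. p1 -> p2, 2
12. ~(p1 -> p2), 2
13. p1, 2
14. ~p2, 2
15. p2, 2
Accessibility: 0R0, 0R1, 0R2, 1R1, 1R2, 2R2
Branch closes: p2 and ~p2 both at 2.
Every branch closes; the branch above is one of them.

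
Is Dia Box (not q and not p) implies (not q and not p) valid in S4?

Invalid (countermodel exists)

Tableau for the negation not (Dia Box (not q and not p) implies (not q and not p)):
1. not (Dia Box (not q and not p) implies (not q and not p)), u
2. Dia Box (not q and not p), u
3. not (not q and not p), u
4. p, u
5. Box (not q and not p), v
6. not q and not p, v
7. not q, v
8. not p, v
Accessibility: uRu, uRv, vRv
The negation has an open branch (countermodel exists).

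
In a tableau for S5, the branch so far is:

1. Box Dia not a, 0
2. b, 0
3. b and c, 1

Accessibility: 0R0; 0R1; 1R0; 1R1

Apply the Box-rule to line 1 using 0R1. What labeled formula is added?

Dia not a, 1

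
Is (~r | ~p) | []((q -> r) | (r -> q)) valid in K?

Valid

Tableau for the negation ~((~r | ~p) | []((q -> r) | (r -> q))):
1. ~((~r | ~p) | []((q -> r) | (r -> q))), u
2. ~(~r | ~p), u   [~|-rule on 1]
3. ~[]((q -> r) | (r -> q)), u   [~|-rule on 1]
4. r, u   [~|-rule on 2]
5. p, u   [~|-rule on 2]
6. ~((q -> r) | (r -> q)), v   [~[]-rule on 3: fresh world v, uRv]
7. ~(q -> r), v   [~|-rule on 6]
8. ~(r -> q), v   [~|-rule on 6]
9. q, v   [~->-rule on 7]
10. ~r, v   [~->-rule on 7]
11. r, v   [~->-rule on 8]
12. ~q, v   [~->-rule on 8]
Accessibility: uRv
Branch closes: r and ~r both at v.
All branches of the negation close; one closing branch shown above.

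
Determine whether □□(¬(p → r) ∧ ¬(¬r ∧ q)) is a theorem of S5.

Tableau for the negation ¬□□(¬(p → r) ∧ ¬(¬r ∧ q)):
1. ¬□□(¬(p → r) ∧ ¬(¬r ∧ q)), w0
2. ¬□(¬(p → r) ∧ ¬(¬r ∧ q)), w1   [¬□-rule on 1: fresh world w1, w0Rw1]
3. ¬(¬(p → r) ∧ ¬(¬r ∧ q)), w2   [¬□-rule on 2: fresh world w2, w1Rw2]
4. ¬r ∧ q, w2   [¬∧-rule on 3 (branches; this branch)]
5. ¬r, w2   [∧-rule on 4]
6. q, w2   [∧-rule on 4]
Accessibility: w0Rw0, w0Rw1, w0Rw2, w1Rw0, w1Rw1, w1Rw2, w2Rw0, w2Rw1, w2Rw2
The negation has an open branch (countermodel exists).

Invalid (countermodel exists)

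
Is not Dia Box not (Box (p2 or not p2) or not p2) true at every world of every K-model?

Not valid

Tableau for the negation Dia Box not (Box (p2 or not p2) or not p2):
1. Dia Box not (Box (p2 or not p2) or not p2), 0
2. Box not (Box (p2 or not p2) or not p2), 1
Accessibility: 0R1
The negation has an open branch (countermodel exists).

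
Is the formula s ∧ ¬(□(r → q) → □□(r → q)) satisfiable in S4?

1. s ∧ ¬(□(r → q) → □□(r → q)), w0
2. s, w0   [∧-rule on 1]
3. ¬(□(r → q) → □□(r → q)), w0   [∧-rule on 1]
4. □(r → q), w0   [¬→-rule on 3]
5. ¬□□(r → q), w0   [¬→-rule on 3]
6. r → q, w0   [□-rule on 4 via w0Rw0]
7. q, w0   [→-rule on 6 (branches; this branch)]
8. ¬□(r → q), w1   [¬□-rule on 5: fresh world w1, w0Rw1]
9. r → q, w1   [□-rule on 4 via w0Rw1]
10. q, w1   [→-rule on 9 (branches; this branch)]
11. ¬(r → q), w2   [¬□-rule on 8: fresh world w2, w1Rw2]
12. r, w2   [¬→-rule on 11]
13. ¬q, w2   [¬→-rule on 11]
14. r → q, w2   [□-rule on 4 via w0Rw2]
15. q, w2   [→-rule on 14 (branches; this branch)]
Accessibility: w0Rw0, w0Rw1, w0Rw2, w1Rw1, w1Rw2, w2Rw2
Branch closes: q and ¬q both at w2.
Every branch closes; the branch above is one of them.

Unsatisfiable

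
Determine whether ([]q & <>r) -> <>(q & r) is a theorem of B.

Yes, valid

Tableau for the negation ~(([]q & <>r) -> <>(q & r)):
1. ~(([]q & <>r) -> <>(q & r)), u
2. []q & <>r, u
3. ~<>(q & r), u
4. []q, u
5. <>r, u
6. ~(q & r), u
7. q, u
8. ~r, u
9. r, v
10. ~(q & r), v
11. q, v
12. ~r, v
Accessibility: uRu, uRv, vRu, vRv
Branch closes: r and ~r both at v.
Every branch of the negation's tableau closes; the branch above is one of them.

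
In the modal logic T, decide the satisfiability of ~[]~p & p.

1. ~[]~p & p, 0
2. ~[]~p, 0
3. p, 0
4. p, 1
Accessibility: 0R0, 0R1, 1R1

Satisfiable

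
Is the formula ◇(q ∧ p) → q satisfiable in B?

Satisfiable (open branch found)

1. ◇(q ∧ p) → q, w0
2. q, w0
Accessibility: w0Rw0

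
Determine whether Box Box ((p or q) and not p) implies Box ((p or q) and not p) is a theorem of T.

Tableau for the negation not (Box Box ((p or q) and not p) implies Box ((p or q) and not p)):
1. not (Box Box ((p or q) and not p) implies Box ((p or q) and not p)), w0
2. Box Box ((p or q) and not p), w0
3. not Box ((p or q) and not p), w0
4. Box ((p or q) and not p), w0
5. (p or q) and not p, w0
6. p or q, w0
7. not p, w0
8. q, w0
9. not ((p or q) and not p), w1
10. Box ((p or q) and not p), w1
11. (p or q) and not p, w1
12. p or q, w1
13. not p, w1
14. not (p or q), w1
15. not q, w1
16. q, w1
Accessibility: w0Rw0, w0Rw1, w1Rw1
Branch closes: q and not q both at w1.
All branches of the negation close; one closing branch shown above.

Yes, valid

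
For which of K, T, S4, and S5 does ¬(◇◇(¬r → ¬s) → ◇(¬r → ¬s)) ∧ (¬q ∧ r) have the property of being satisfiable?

T-tableau for the formula:
1. ¬(◇◇(¬r → ¬s) → ◇(¬r → ¬s)) ∧ (¬q ∧ r), 0
2. ¬(◇◇(¬r → ¬s) → ◇(¬r → ¬s)), 0
3. ¬q ∧ r, 0
4. ◇◇(¬r → ¬s), 0
5. ¬◇(¬r → ¬s), 0
6. ¬q, 0
7. r, 0
8. ¬(¬r → ¬s), 0
9. ¬r, 0
10. s, 0
Accessibility: 0R0
Branch closes: r and ¬r both at 0.
Every branch closes (one shown): unsatisfiable in T, hence also in S4, S5 (every S4/S5-frame is a T-frame).
K-tableau for the formula:
1. ¬(◇◇(¬r → ¬s) → ◇(¬r → ¬s)) ∧ (¬q ∧ r), 0
2. ¬(◇◇(¬r → ¬s) → ◇(¬r → ¬s)), 0
3. ¬q ∧ r, 0
4. ◇◇(¬r → ¬s), 0
5. ¬◇(¬r → ¬s), 0
6. ¬q, 0
7. r, 0
8. ◇(¬r → ¬s), 1
9. ¬(¬r → ¬s), 1
10. ¬r, 1
11. s, 1
12. ¬r → ¬s, 2
13. ¬s, 2
Accessibility: 0R1, 1R2
Complete open branch: satisfiable in K.

K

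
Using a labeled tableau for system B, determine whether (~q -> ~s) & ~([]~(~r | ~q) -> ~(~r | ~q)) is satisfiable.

Unsatisfiable

1. (~q -> ~s) & ~([]~(~r | ~q) -> ~(~r | ~q)), 0
2. ~q -> ~s, 0   [&-rule on 1]
3. ~([]~(~r | ~q) -> ~(~r | ~q)), 0   [&-rule on 1]
4. []~(~r | ~q), 0   [~->-rule on 3]
5. ~r | ~q, 0   [~->-rule on 3]
6. ~(~r | ~q), 0   [[]-rule on 4 via 0R0]
7. r, 0   [~|-rule on 6]
8. q, 0   [~|-rule on 6]
9. ~s, 0   [->-rule on 2 (branches; this branch)]
10. ~q, 0   [|-rule on 5 (branches; this branch)]
Accessibility: 0R0
Branch closes: q and ~q both at 0.
All branches of the tableau close; one closing branch shown above.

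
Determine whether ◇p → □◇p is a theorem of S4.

Not valid

Tableau for the negation ¬(◇p → □◇p):
1. ¬(◇p → □◇p), 0
2. ◇p, 0   [¬→-rule on 1]
3. ¬□◇p, 0   [¬→-rule on 1]
4. p, 1   [◇-rule on 2: fresh world 1, 0R1]
5. ¬◇p, 2   [¬□-rule on 3: fresh world 2, 0R2]
6. ¬p, 2   [¬◇-rule on 5 via 2R2]
Accessibility: 0R0, 0R1, 0R2, 1R1, 2R2
The negation has an open branch (countermodel exists).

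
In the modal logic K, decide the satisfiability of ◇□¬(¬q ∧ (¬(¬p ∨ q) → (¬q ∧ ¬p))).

Yes, satisfiable

1. ◇□¬(¬q ∧ (¬(¬p ∨ q) → (¬q ∧ ¬p))), w0
2. □¬(¬q ∧ (¬(¬p ∨ q) → (¬q ∧ ¬p))), w1   [◇-rule on 1: fresh world w1, w0Rw1]
Accessibility: w0Rw1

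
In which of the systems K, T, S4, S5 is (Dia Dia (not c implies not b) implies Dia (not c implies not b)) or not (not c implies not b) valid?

T, S4, S5

T-tableau for the negation not ((Dia Dia (not c implies not b) implies Dia (not c implies not b)) or not (not c implies not b)):
1. not ((Dia Dia (not c implies not b) implies Dia (not c implies not b)) or not (not c implies not b)), 0
2. not (Dia Dia (not c implies not b) implies Dia (not c implies not b)), 0
3. not c implies not b, 0
4. Dia Dia (not c implies not b), 0
5. not Dia (not c implies not b), 0
6. not (not c implies not b), 0
7. not c, 0
8. b, 0
9. not b, 0
Accessibility: 0R0
Branch closes: b and not b both at 0.
Every branch closes (one shown): valid in T, hence also in S4, S5 (every theorem of T is a theorem of S4 and S5).
K-tableau for the negation not ((Dia Dia (not c implies not b) implies Dia (not c implies not b)) or not (not c implies not b)):
1. not ((Dia Dia (not c implies not b) implies Dia (not c implies not b)) or not (not c implies not b)), 0
2. not (Dia Dia (not c implies not b) implies Dia (not c implies not b)), 0
3. not c implies not b, 0
4. Dia Dia (not c implies not b), 0
5. not Dia (not c implies not b), 0
6. not b, 0
7. Dia (not c implies not b), 1
8. not (not c implies not b), 1
9. not c, 1
10. b, 1
11. not c implies not b, 2
12. not b, 2
Accessibility: 0R1, 1R2
Complete open branch: countermodel on a K-frame, so not valid in K.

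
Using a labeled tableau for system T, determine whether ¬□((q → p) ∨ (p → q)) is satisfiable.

Unsatisfiable

1. ¬□((q → p) ∨ (p → q)), w0
2. ¬((q → p) ∨ (p → q)), w1   [¬□-rule on 1: fresh world w1, w0Rw1]
3. ¬(q → p), w1   [¬∨-rule on 2]
4. ¬(p → q), w1   [¬∨-rule on 2]
5. q, w1   [¬→-rule on 3]
6. ¬p, w1   [¬→-rule on 3]
7. p, w1   [¬→-rule on 4]
8. ¬q, w1   [¬→-rule on 4]
Accessibility: w0Rw0, w0Rw1, w1Rw1
Branch closes: p and ¬p both at w1.
All branches of the tableau close; one closing branch shown above.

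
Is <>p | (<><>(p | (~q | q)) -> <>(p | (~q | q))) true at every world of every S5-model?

Tableau for the negation ~(<>p | (<><>(p | (~q | q)) -> <>(p | (~q | q)))):
1. ~(<>p | (<><>(p | (~q | q)) -> <>(p | (~q | q)))), w0
2. ~<>p, w0
3. ~(<><>(p | (~q | q)) -> <>(p | (~q | q))), w0
4. <><>(p | (~q | q)), w0
5. ~<>(p | (~q | q)), w0
6. ~p, w0
7. ~(p | (~q | q)), w0
8. ~(~q | q), w0
9. q, w0
10. ~q, w0
Accessibility: w0Rw0
Branch closes: q and ~q both at w0.
Every branch of the negation's tableau closes; the branch above is one of them.

Valid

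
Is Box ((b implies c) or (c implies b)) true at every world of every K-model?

Yes, valid

Tableau for the negation not Box ((b implies c) or (c implies b)):
1. not Box ((b implies c) or (c implies b)), 0
2. not ((b implies c) or (c implies b)), 1
3. not (b implies c), 1
4. not (c implies b), 1
5. b, 1
6. not c, 1
7. c, 1
8. not b, 1
Accessibility: 0R1
Branch closes: c and not c both at 1.
All branches of the negation close; one closing branch shown above.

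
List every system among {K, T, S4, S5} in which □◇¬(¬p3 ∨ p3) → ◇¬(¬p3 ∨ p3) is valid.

K-tableau for the negation ¬(□◇¬(¬p3 ∨ p3) → ◇¬(¬p3 ∨ p3)):
1. ¬(□◇¬(¬p3 ∨ p3) → ◇¬(¬p3 ∨ p3)), u
2. □◇¬(¬p3 ∨ p3), u   [¬→-rule on 1]
3. ¬◇¬(¬p3 ∨ p3), u   [¬→-rule on 1]
Complete open branch: countermodel on a K-frame, so not valid in K.
T-tableau for the negation ¬(□◇¬(¬p3 ∨ p3) → ◇¬(¬p3 ∨ p3)):
1. ¬(□◇¬(¬p3 ∨ p3) → ◇¬(¬p3 ∨ p3)), u
2. □◇¬(¬p3 ∨ p3), u   [¬→-rule on 1]
3. ¬◇¬(¬p3 ∨ p3), u   [¬→-rule on 1]
4. ◇¬(¬p3 ∨ p3), u   [□-rule on 2 via uRu]
5. ¬p3 ∨ p3, u   [¬◇-rule on 3 via uRu]
6. p3, u   [∨-rule on 5 (branches; this branch)]
7. ¬(¬p3 ∨ p3), v   [◇-rule on 4: fresh world v, uRv]
8. p3, v   [¬∨-rule on 7]
9. ¬p3, v   [¬∨-rule on 7]
Accessibility: uRu, uRv, vRv
Branch closes: p3 and ¬p3 both at v.
Every branch closes (one shown): valid in T, hence also in S4, S5 (every theorem of T is a theorem of S4 and S5).

T, S4, S5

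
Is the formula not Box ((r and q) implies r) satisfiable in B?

1. not Box ((r and q) implies r), w0
2. not ((r and q) implies r), w1
3. r and q, w1
4. not r, w1
5. r, w1
6. q, w1
Accessibility: w0Rw0, w0Rw1, w1Rw0, w1Rw1
Branch closes: r and not r both at w1.
(One branch shown.) All branches close.

No, unsatisfiable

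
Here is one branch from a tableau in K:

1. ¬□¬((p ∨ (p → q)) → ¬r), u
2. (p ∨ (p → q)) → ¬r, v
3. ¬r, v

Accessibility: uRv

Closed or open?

No world carries both an atom and its negation.

No, open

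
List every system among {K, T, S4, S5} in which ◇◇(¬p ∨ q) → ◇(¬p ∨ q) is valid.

T-tableau for the negation ¬(◇◇(¬p ∨ q) → ◇(¬p ∨ q)):
1. ¬(◇◇(¬p ∨ q) → ◇(¬p ∨ q)), u
2. ◇◇(¬p ∨ q), u
3. ¬◇(¬p ∨ q), u
4. ¬(¬p ∨ q), u
5. p, u
6. ¬q, u
7. ◇(¬p ∨ q), v
8. ¬(¬p ∨ q), v
9. p, v
10. ¬q, v
11. ¬p ∨ q, w
12. q, w
Accessibility: uRu, uRv, vRv, vRw, wRw
Complete open branch: countermodel on a T-frame, so not valid in T, nor in K (the same frame is also a K-frame).
S4-tableau for the negation ¬(◇◇(¬p ∨ q) → ◇(¬p ∨ q)):
1. ¬(◇◇(¬p ∨ q) → ◇(¬p ∨ q)), u
2. ◇◇(¬p ∨ q), u
3. ¬◇(¬p ∨ q), u
4. ¬(¬p ∨ q), u
5. p, u
6. ¬q, u
7. ◇(¬p ∨ q), v
8. ¬(¬p ∨ q), v
9. p, v
10. ¬q, v
11. ¬p ∨ q, w
12. ¬(¬p ∨ q), w
13. p, w
14. ¬q, w
15. q, w
Accessibility: uRu, uRv, uRw, vRv, vRw, wRw
Branch closes: q and ¬q both at w.
Every branch closes (one shown): valid in S4, hence also in S5 (every theorem of S4 is a theorem of S5).

S4, S5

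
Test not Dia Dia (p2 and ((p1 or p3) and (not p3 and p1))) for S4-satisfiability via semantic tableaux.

Yes, satisfiable

1. not Dia Dia (p2 and ((p1 or p3) and (not p3 and p1))), u
2. not Dia (p2 and ((p1 or p3) and (not p3 and p1))), u
3. not (p2 and ((p1 or p3) and (not p3 and p1))), u
4. not ((p1 or p3) and (not p3 and p1)), u
5. not (not p3 and p1), u
6. not p1, u
Accessibility: uRu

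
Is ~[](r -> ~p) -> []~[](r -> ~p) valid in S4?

No, not valid

Tableau for the negation ~(~[](r -> ~p) -> []~[](r -> ~p)):
1. ~(~[](r -> ~p) -> []~[](r -> ~p)), u
2. ~[](r -> ~p), u   [~->-rule on 1]
3. ~[]~[](r -> ~p), u   [~->-rule on 1]
4. ~(r -> ~p), v   [~[]-rule on 2: fresh world v, uRv]
5. r, v   [~->-rule on 4]
6. p, v   [~->-rule on 4]
7. [](r -> ~p), w   [~[]-rule on 3: fresh world w, uRw]
8. r -> ~p, w   [[]-rule on 7 via wRw]
9. ~p, w   [->-rule on 8 (branches; this branch)]
Accessibility: uRu, uRv, uRw, vRv, wRw
The negation has an open branch (countermodel exists).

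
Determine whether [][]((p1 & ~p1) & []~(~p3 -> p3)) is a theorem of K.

Not valid

Tableau for the negation ~[][]((p1 & ~p1) & []~(~p3 -> p3)):
1. ~[][]((p1 & ~p1) & []~(~p3 -> p3)), w0
2. ~[]((p1 & ~p1) & []~(~p3 -> p3)), w1
3. ~((p1 & ~p1) & []~(~p3 -> p3)), w2
4. ~[]~(~p3 -> p3), w2
5. ~p3 -> p3, w3
6. p3, w3
Accessibility: w0Rw1, w1Rw2, w2Rw3
The negation has an open branch (countermodel exists).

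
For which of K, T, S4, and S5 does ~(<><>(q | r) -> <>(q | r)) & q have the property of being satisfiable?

T-tableau for the formula:
1. ~(<><>(q | r) -> <>(q | r)) & q, 0
2. ~(<><>(q | r) -> <>(q | r)), 0
3. q, 0
4. <><>(q | r), 0
5. ~<>(q | r), 0
6. ~(q | r), 0
7. ~q, 0
8. ~r, 0
Accessibility: 0R0
Branch closes: q and ~q both at 0.
Every branch closes (one shown): unsatisfiable in T, hence also in S4, S5 (every S4/S5-frame is a T-frame).
K-tableau for the formula:
1. ~(<><>(q | r) -> <>(q | r)) & q, 0
2. ~(<><>(q | r) -> <>(q | r)), 0
3. q, 0
4. <><>(q | r), 0
5. ~<>(q | r), 0
6. <>(q | r), 1
7. ~(q | r), 1
8. ~q, 1
9. ~r, 1
10. q | r, 2
11. r, 2
Accessibility: 0R1, 1R2
Complete open branch: satisfiable in K.

K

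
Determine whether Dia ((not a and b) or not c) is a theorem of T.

Invalid (countermodel exists)

Tableau for the negation not Dia ((not a and b) or not c):
1. not Dia ((not a and b) or not c), 0
2. not ((not a and b) or not c), 0   [neg-Dia-rule on 1 via 0R0]
3. not (not a and b), 0   [neg-or-rule on 2]
4. c, 0   [neg-or-rule on 2]
5. not b, 0   [neg-and-rule on 3 (branches; this branch)]
Accessibility: 0R0
The negation has an open branch (countermodel exists).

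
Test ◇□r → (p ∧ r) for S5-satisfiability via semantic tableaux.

Yes, satisfiable

1. ◇□r → (p ∧ r), u
2. p ∧ r, u
3. p, u
4. r, u
Accessibility: uRu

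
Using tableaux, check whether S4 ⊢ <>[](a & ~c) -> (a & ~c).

Tableau for the negation ~(<>[](a & ~c) -> (a & ~c)):
1. ~(<>[](a & ~c) -> (a & ~c)), u
2. <>[](a & ~c), u
3. ~(a & ~c), u
4. c, u
5. [](a & ~c), v
6. a & ~c, v
7. a, v
8. ~c, v
Accessibility: uRu, uRv, vRv
The negation has an open branch (countermodel exists).

Invalid (countermodel exists)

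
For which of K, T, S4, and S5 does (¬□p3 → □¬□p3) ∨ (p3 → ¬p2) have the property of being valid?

S4-tableau for the negation ¬((¬□p3 → □¬□p3) ∨ (p3 → ¬p2)):
1. ¬((¬□p3 → □¬□p3) ∨ (p3 → ¬p2)), u
2. ¬(¬□p3 → □¬□p3), u
3. ¬(p3 → ¬p2), u
4. ¬□p3, u
5. ¬□¬□p3, u
6. p3, u
7. p2, u
8. ¬p3, v
9. □p3, w
10. p3, w
Accessibility: uRu, uRv, uRw, vRv, wRw
Complete open branch: countermodel on an S4-frame, so not valid in S4, nor in K, T (the same frame is also a K-frame and a T-frame).
S5-tableau for the negation ¬((¬□p3 → □¬□p3) ∨ (p3 → ¬p2)):
1. ¬((¬□p3 → □¬□p3) ∨ (p3 → ¬p2)), u
2. ¬(¬□p3 → □¬□p3), u
3. ¬(p3 → ¬p2), u
4. ¬□p3, u
5. ¬□¬□p3, u
6. p3, u
7. p2, u
8. ¬p3, v
9. □p3, w
10. p3, v
Accessibility: uRu, uRv, uRw, vRu, vRv, vRw, wRu, wRv, wRw
Branch closes: p3 and ¬p3 both at v.
Every branch closes (one shown): valid in S5.

S5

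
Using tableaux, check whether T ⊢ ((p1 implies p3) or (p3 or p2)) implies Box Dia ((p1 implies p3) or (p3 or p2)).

Tableau for the negation not (((p1 implies p3) or (p3 or p2)) implies Box Dia ((p1 implies p3) or (p3 or p2))):
1. not (((p1 implies p3) or (p3 or p2)) implies Box Dia ((p1 implies p3) or (p3 or p2))), u
2. (p1 implies p3) or (p3 or p2), u   [neg-implies-rule on 1]
3. not Box Dia ((p1 implies p3) or (p3 or p2)), u   [neg-implies-rule on 1]
4. p3 or p2, u   [or-rule on 2 (branches; this branch)]
5. p2, u   [or-rule on 4 (branches; this branch)]
6. not Dia ((p1 implies p3) or (p3 or p2)), v   [neg-Box-rule on 3: fresh world v, uRv]
7. not ((p1 implies p3) or (p3 or p2)), v   [neg-Dia-rule on 6 via vRv]
8. not (p1 implies p3), v   [neg-or-rule on 7]
9. not (p3 or p2), v   [neg-or-rule on 7]
10. p1, v   [neg-implies-rule on 8]
11. not p3, v   [neg-implies-rule on 8]
12. not p2, v   [neg-or-rule on 9]
Accessibility: uRu, uRv, vRv
The negation has an open branch (countermodel exists).

Invalid (countermodel exists)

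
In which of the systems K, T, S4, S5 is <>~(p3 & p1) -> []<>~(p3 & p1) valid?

S4-tableau for the negation ~(<>~(p3 & p1) -> []<>~(p3 & p1)):
1. ~(<>~(p3 & p1) -> []<>~(p3 & p1)), w0
2. <>~(p3 & p1), w0
3. ~[]<>~(p3 & p1), w0
4. ~(p3 & p1), w1
5. ~p1, w1
6. ~<>~(p3 & p1), w2
7. p3 & p1, w2
8. p3, w2
9. p1, w2
Accessibility: w0Rw0, w0Rw1, w0Rw2, w1Rw1, w2Rw2
Complete open branch: countermodel on an S4-frame, so not valid in S4, nor in K, T (the same frame is also a K-frame and a T-frame).
S5-tableau for the negation ~(<>~(p3 & p1) -> []<>~(p3 & p1)):
1. ~(<>~(p3 & p1) -> []<>~(p3 & p1)), w0
2. <>~(p3 & p1), w0
3. ~[]<>~(p3 & p1), w0
4. ~(p3 & p1), w1
5. ~p1, w1
6. ~<>~(p3 & p1), w2
7. p3 & p1, w0
8. p3, w0
9. p1, w0
10. p3 & p1, w1
11. p3, w1
12. p1, w1
Accessibility: w0Rw0, w0Rw1, w0Rw2, w1Rw0, w1Rw1, w1Rw2, w2Rw0, w2Rw1, w2Rw2
Branch closes: p1 and ~p1 both at w1.
Every branch closes (one shown): valid in S5.

S5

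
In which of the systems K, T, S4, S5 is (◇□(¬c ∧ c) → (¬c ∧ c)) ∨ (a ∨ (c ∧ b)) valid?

K-tableau for the negation ¬((◇□(¬c ∧ c) → (¬c ∧ c)) ∨ (a ∨ (c ∧ b))):
1. ¬((◇□(¬c ∧ c) → (¬c ∧ c)) ∨ (a ∨ (c ∧ b))), u
2. ¬(◇□(¬c ∧ c) → (¬c ∧ c)), u
3. ¬(a ∨ (c ∧ b)), u
4. ◇□(¬c ∧ c), u
5. ¬(¬c ∧ c), u
6. ¬a, u
7. ¬(c ∧ b), u
8. ¬c, u
9. ¬b, u
10. □(¬c ∧ c), v
Accessibility: uRv
Complete open branch: countermodel on a K-frame, so not valid in K.
T-tableau for the negation ¬((◇□(¬c ∧ c) → (¬c ∧ c)) ∨ (a ∨ (c ∧ b))):
1. ¬((◇□(¬c ∧ c) → (¬c ∧ c)) ∨ (a ∨ (c ∧ b))), u
2. ¬(◇□(¬c ∧ c) → (¬c ∧ c)), u
3. ¬(a ∨ (c ∧ b)), u
4. ◇□(¬c ∧ c), u
5. ¬(¬c ∧ c), u
6. ¬a, u
7. ¬(c ∧ b), u
8. ¬c, u
9. ¬b, u
10. □(¬c ∧ c), v
11. ¬c ∧ c, v
12. ¬c, v
13. c, v
Accessibility: uRu, uRv, vRv
Branch closes: c and ¬c both at v.
Every branch closes (one shown): valid in T, hence also in S4, S5 (every theorem of T is a theorem of S4 and S5).

T, S4, S5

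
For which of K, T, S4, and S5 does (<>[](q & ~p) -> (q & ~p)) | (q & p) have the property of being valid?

S5

S4-tableau for the negation ~((<>[](q & ~p) -> (q & ~p)) | (q & p)):
1. ~((<>[](q & ~p) -> (q & ~p)) | (q & p)), u
2. ~(<>[](q & ~p) -> (q & ~p)), u
3. ~(q & p), u
4. <>[](q & ~p), u
5. ~(q & ~p), u
6. ~p, u
7. ~q, u
8. [](q & ~p), v
9. q & ~p, v
10. q, v
11. ~p, v
Accessibility: uRu, uRv, vRv
Complete open branch: countermodel on an S4-frame, so not valid in S4, nor in K, T (the same frame is also a K-frame and a T-frame).
S5-tableau for the negation ~((<>[](q & ~p) -> (q & ~p)) | (q & p)):
1. ~((<>[](q & ~p) -> (q & ~p)) | (q & p)), u
2. ~(<>[](q & ~p) -> (q & ~p)), u
3. ~(q & p), u
4. <>[](q & ~p), u
5. ~(q & ~p), u
6. ~p, u
7. ~q, u
8. [](q & ~p), v
9. q & ~p, u
10. q, u
Accessibility: uRu, uRv, vRu, vRv
Branch closes: q and ~q both at u.
Every branch closes (one shown): valid in S5.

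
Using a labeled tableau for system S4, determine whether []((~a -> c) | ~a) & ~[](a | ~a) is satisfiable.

1. []((~a -> c) | ~a) & ~[](a | ~a), w0
2. []((~a -> c) | ~a), w0
3. ~[](a | ~a), w0
4. (~a -> c) | ~a, w0
5. ~a -> c, w0
6. c, w0
7. ~(a | ~a), w1
8. ~a, w1
9. a, w1
Accessibility: w0Rw0, w0Rw1, w1Rw1
Branch closes: a and ~a both at w1.
Every branch closes; the branch above is one of them.

Unsatisfiable (every branch closes)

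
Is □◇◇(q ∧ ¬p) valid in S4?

Not valid

Tableau for the negation ¬□◇◇(q ∧ ¬p):
1. ¬□◇◇(q ∧ ¬p), 0
2. ¬◇◇(q ∧ ¬p), 1   [¬□-rule on 1: fresh world 1, 0R1]
3. ¬◇(q ∧ ¬p), 1   [¬◇-rule on 2 via 1R1]
4. ¬(q ∧ ¬p), 1   [¬◇-rule on 3 via 1R1]
5. p, 1   [¬∧-rule on 4 (branches; this branch)]
Accessibility: 0R0, 0R1, 1R1
The negation has an open branch (countermodel exists).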